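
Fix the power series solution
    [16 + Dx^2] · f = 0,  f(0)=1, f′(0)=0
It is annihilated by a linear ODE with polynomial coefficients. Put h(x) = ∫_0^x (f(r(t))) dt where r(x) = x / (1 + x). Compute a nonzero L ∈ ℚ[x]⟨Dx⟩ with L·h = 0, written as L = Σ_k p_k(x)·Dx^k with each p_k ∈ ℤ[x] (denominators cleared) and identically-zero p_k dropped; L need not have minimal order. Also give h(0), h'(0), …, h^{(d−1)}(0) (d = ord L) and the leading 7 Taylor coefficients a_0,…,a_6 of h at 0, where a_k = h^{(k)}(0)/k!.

L = 16·Dx + (2 + 6·x + 6·x^2 + 2·x^3)·Dx^2 + (1 + 4·x + 6·x^2 + 4·x^3 + x^4)·Dx^3  (order 3).
h: a_k = 0, 1, 0, -8/3, 4, -8/3, -16/9, …
ICs: h(0) = 0, h′(0) = 1, h′′(0) = 0.

f: a_k = 1, 0, -8, 0, 32/3, 0, -256/45, …
h₀=f(r): pull back L_f along r ⇒ L₀.
∫: right-multiply L₀ by Dx.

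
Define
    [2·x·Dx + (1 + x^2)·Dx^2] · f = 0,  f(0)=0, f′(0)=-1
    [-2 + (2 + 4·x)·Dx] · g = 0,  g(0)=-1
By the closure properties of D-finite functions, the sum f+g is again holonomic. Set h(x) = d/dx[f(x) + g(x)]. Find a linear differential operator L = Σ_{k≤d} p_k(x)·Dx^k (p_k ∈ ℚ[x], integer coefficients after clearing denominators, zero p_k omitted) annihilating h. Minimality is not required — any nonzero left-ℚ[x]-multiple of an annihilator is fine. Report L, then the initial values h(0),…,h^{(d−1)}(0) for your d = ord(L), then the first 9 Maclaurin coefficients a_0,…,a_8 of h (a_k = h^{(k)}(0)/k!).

L = (-4 - 20·x + 12·x^2 + 12·x^3) + (-10 - 16·x - 16·x^2 + 48·x^3 + 42·x^4)·Dx + (-2 + 12·x^2 + 12·x^3 + 14·x^4 + 12·x^5)·Dx^2  (order 2).
h: a_k = -2, 1, -1/2, 5/2, -43/8, 63/8, -215/16, 429/16, -6563/128, …
ICs: h(0) = -2, h′(0) = 1.

f: a_k = 0, -1, 0, 1/3, 0, -1/5, 0, 1/7, 0, …
g: a_k = -1, -1, 1/2, -1/2, 5/8, -7/8, 21/16, -33/16, 429/128, …
f+g: L₀ = lclm(L_f,L_g), ord ≤ 2+1.
Derive L from L₀ (diff closure).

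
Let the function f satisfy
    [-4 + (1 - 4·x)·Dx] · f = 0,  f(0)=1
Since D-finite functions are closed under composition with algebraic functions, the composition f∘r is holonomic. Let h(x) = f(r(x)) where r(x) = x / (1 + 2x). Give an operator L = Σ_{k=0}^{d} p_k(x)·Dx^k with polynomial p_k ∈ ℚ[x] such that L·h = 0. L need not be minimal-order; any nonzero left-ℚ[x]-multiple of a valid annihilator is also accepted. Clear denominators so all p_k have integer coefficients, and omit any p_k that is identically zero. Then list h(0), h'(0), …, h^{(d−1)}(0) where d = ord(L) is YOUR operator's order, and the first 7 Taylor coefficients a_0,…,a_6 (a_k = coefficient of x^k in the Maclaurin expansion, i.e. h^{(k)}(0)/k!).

f: a_k = 1, 4, 16, 64, 256, 1024, 4096, …
Substitute x→r, Dx→(1/r')Dx; clear ⇒ L₀.
L = 4 + (-1 + 4·x^2)·Dx  (order 1).
h: a_k = 1, 4, 8, 16, 32, 64, 128, …
ICs: h(0) = 1.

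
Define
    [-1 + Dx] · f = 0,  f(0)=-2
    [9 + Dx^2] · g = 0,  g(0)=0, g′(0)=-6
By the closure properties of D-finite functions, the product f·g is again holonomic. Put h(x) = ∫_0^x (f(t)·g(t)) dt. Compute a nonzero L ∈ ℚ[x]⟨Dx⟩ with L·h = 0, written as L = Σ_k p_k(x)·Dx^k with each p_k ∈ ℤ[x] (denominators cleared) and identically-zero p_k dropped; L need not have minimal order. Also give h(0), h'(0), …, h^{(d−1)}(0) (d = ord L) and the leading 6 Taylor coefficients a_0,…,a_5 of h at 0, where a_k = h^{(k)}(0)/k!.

L = 10·Dx - 2·Dx^2 + Dx^3  (order 3).
h: a_k = 0, 0, 6, 4, -3, -16/5, …
ICs: h(0) = 0, h′(0) = 0, h′′(0) = 12.

f: a_k = -2, -2, -1, -1/3, -1/12, -1/60, …
g: a_k = 0, -6, 0, 9, 0, -81/20, …
f·g: L₀ = L_f ⊗_s L_g, ord ≤ 1·2.
Integrate: L := L₀·Dx.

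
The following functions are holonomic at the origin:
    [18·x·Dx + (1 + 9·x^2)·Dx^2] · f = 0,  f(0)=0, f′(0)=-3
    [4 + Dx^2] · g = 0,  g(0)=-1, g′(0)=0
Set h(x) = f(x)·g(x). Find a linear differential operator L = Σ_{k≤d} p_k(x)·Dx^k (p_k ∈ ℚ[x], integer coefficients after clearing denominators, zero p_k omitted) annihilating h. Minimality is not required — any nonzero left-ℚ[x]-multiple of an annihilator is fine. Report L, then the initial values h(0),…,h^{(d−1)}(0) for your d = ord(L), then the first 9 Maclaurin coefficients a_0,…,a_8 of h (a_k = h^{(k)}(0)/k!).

L = (2080 + 50256·x^2 + 89424·x^4 + 186624·x^6 + 419904·x^8) + (3168·x + 38880·x^3 + 139968·x^5 + 419904·x^7)·Dx + (572 + 13788·x^2 + 33048·x^4 + 93312·x^6 + 209952·x^8)·Dx^2 + (792·x + 9720·x^3 + 34992·x^5 + 104976·x^7)·Dx^3 + (13 + 306·x^2 + 2673·x^4 + 11664·x^6 + 26244·x^8)·Dx^4  (order 4).
h: a_k = 0, 3, 0, -15, 0, 343/5, 0, -43669/105, 0, …
ICs: h(0) = 0, h′(0) = 3, h′′(0) = 0, h′′′(0) = -90.

f: a_k = 0, -3, 0, 9, 0, -243/5, 0, 2187/7, 0, …
g: a_k = -1, 0, 2, 0, -2/3, 0, 4/45, 0, -2/315, …
L₀ := L_f ⊗_s L_g (sym. prod.), ord ≤ 4.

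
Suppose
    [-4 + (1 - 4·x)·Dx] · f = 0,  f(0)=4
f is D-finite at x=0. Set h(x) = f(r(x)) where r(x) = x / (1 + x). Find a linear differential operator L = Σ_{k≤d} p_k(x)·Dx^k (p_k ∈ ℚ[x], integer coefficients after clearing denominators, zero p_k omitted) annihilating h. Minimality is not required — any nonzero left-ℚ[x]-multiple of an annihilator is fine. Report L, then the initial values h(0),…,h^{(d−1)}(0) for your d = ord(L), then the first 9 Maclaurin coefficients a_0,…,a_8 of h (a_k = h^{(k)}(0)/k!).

f: a_k = 4, 16, 64, 256, 1024, 4096, 16384, 65536, 262144, …
Substitute x→r, Dx→(1/r')Dx; clear ⇒ L₀.
L = 4 + (-1 + 2·x + 3·x^2)·Dx  (order 1).
h: a_k = 4, 16, 48, 144, 432, 1296, 3888, 11664, 34992, …
ICs: h(0) = 4.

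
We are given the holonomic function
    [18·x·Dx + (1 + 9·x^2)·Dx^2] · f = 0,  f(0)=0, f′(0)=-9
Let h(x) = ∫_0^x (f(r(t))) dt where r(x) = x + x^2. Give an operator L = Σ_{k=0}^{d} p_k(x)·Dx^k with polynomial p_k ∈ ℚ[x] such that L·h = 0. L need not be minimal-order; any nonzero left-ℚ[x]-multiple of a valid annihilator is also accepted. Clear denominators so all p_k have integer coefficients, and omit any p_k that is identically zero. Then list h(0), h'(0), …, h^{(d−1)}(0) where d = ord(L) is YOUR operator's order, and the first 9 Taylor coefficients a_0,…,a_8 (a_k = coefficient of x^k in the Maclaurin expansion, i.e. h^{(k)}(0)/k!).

L = (-2 + 18·x + 72·x^2 + 108·x^3 + 54·x^4)·Dx^2 + (1 + 2·x + 9·x^2 + 36·x^3 + 45·x^4 + 18·x^5)·Dx^3  (order 3).
h: a_k = 0, 0, -9/2, -3, 27/4, 81/5, -54/5, -702/7, -3645/56, …
ICs: h(0) = 0, h′(0) = 0, h′′(0) = -9.

f: a_k = 0, -9, 0, 27, 0, -729/5, 0, 6561/7, 0, …
Change of var in L_f (x↦r) gives L₀.
h=∫₀ˣh₀: take L = L₀·Dx.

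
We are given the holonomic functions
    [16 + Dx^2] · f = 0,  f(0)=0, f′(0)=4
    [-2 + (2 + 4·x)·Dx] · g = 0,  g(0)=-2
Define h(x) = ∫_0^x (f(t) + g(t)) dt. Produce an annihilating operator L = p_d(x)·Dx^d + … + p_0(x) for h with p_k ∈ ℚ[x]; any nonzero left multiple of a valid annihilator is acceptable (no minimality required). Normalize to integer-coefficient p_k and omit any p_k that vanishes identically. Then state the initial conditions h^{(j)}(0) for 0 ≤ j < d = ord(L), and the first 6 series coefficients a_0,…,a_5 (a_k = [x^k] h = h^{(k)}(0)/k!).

f: a_k = 0, 4, 0, -32/3, 0, 128/15, …
g: a_k = -2, -2, 1, -1, 5/4, -7/4, …
Sum ⇒ L₀ = lclm(L_f,L_g) in ℚ(x)⟨Dx⟩.
h=∫₀ˣh₀: take L = L₀·Dx.
L = (-304 - 1024·x - 1024·x^2)·Dx + (240 + 1504·x + 3072·x^2 + 2048·x^3)·Dx^2 + (-19 - 64·x - 64·x^2)·Dx^3 + (15 + 94·x + 192·x^2 + 128·x^3)·Dx^4  (order 4).
h: a_k = 0, -2, 1, 1/3, -35/12, 1/4, …
ICs: h(0) = 0, h′(0) = -2, h′′(0) = 2, h′′′(0) = 2.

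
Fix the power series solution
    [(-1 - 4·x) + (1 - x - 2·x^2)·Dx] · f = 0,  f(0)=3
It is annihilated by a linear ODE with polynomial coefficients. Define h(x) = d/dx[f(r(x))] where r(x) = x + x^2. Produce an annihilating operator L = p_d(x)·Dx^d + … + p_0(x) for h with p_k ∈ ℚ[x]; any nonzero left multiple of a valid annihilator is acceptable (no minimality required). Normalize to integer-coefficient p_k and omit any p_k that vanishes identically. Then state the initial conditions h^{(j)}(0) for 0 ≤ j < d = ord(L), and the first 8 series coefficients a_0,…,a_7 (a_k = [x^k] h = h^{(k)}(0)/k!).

L = (8 + 10·x + 30·x^2 + 40·x^3 + 20·x^4) + (-1 - x + 5·x^2 + 10·x^3 + 10·x^4 + 4·x^5)·Dx  (order 1).
h: a_k = 3, 24, 99, 348, 1200, 3942, 12537, 39168, …
ICs: h(0) = 3.

f: a_k = 3, 3, 9, 15, 33, 63, 129, 255, …
f∘r: x↦r, Dx↦Dx/r' in L_f ⇒ L₀.
h₀' ⇒ L via d/dx closure of L₀.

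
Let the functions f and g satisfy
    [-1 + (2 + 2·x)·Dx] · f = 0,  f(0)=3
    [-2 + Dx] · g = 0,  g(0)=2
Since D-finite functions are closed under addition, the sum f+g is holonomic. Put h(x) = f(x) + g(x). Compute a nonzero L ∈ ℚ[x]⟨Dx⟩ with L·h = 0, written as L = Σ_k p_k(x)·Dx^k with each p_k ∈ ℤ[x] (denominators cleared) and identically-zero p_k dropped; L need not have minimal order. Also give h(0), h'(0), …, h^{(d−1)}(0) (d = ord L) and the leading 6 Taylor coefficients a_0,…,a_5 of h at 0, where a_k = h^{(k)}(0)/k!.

L = (10 + 8·x) + (-17 - 32·x - 16·x^2)·Dx + (6 + 14·x + 8·x^2)·Dx^2  (order 2).
h: a_k = 5, 11/2, 29/8, 137/48, 467/384, 2363/3840, …
ICs: h(0) = 5, h′(0) = 11/2.

f: a_k = 3, 3/2, -3/8, 3/16, -15/128, 21/256, …
g: a_k = 2, 4, 4, 8/3, 4/3, 8/15, …
f+g: L₀ = lclm(L_f,L_g), ord ≤ 1+1.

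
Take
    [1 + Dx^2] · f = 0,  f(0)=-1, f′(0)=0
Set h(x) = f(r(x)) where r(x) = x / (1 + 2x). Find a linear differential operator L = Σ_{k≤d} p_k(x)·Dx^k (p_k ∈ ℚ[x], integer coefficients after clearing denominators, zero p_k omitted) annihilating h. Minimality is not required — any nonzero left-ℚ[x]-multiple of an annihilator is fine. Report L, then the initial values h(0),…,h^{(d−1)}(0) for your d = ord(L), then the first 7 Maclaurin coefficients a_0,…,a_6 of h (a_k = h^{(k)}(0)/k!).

L = 1 + (4 + 24·x + 48·x^2 + 32·x^3)·Dx + (1 + 8·x + 24·x^2 + 32·x^3 + 16·x^4)·Dx^2  (order 2).
h: a_k = -1, 0, 1/2, -2, 143/24, -47/3, 27601/720, …
ICs: h(0) = -1, h′(0) = 0.

f: a_k = -1, 0, 1/2, 0, -1/24, 0, 1/720, …
Change of var in L_f (x↦r) gives L₀.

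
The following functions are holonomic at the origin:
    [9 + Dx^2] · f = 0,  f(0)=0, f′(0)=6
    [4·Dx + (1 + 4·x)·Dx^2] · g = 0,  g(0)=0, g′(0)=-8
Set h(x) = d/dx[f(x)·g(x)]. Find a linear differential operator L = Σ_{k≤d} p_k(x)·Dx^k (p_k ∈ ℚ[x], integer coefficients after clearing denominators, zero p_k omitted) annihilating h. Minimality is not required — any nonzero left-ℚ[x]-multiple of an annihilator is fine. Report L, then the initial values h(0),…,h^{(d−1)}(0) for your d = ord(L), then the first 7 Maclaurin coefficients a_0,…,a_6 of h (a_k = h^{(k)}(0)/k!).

L = (-153603 - 635688·x - 3184272·x^2 - 4292352·x^3 + 12503808·x^4 + 40310784·x^5 + 26873856·x^6) + (-47736 - 304992·x - 311040·x^2 + 2073600·x^3 + 7464960·x^4 + 5971968·x^5)·Dx + (-19110 - 88272·x - 352800·x^2 + 41472·x^3 + 3773952·x^4 + 8957952·x^5 + 5971968·x^6)·Dx^2 + (-5304 - 33888·x - 34560·x^2 + 230400·x^3 + 829440·x^4 + 663552·x^5)·Dx^3 + (-227 - 1960·x + 112·x^2 + 57600·x^3 + 264960·x^4 + 497664·x^5 + 331776·x^6)·Dx^4  (order 4).
h: a_k = 0, -96, 288, -736, 3120, -12636, 248668/5, …
ICs: h(0) = 0, h′(0) = -96, h′′(0) = 576, h′′′(0) = -4416.

f: a_k = 0, 6, 0, -9, 0, 81/20, 0, …
g: a_k = 0, -8, 16, -128/3, 128, -2048/5, 4096/3, …
Product ⇒ symmetric product L₀, ord ≤ 4.
Derive L from L₀ (diff closure).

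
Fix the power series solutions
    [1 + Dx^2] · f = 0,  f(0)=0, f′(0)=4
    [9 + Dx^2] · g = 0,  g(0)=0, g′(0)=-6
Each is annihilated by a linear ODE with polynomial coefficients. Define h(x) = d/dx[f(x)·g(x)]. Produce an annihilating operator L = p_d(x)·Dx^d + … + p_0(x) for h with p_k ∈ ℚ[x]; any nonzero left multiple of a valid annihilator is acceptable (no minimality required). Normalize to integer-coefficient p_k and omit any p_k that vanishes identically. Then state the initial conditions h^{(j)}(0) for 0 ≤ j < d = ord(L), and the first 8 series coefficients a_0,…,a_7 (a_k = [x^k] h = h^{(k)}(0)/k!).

f: a_k = 0, 4, 0, -2/3, 0, 1/30, 0, -1/1260, …
g: a_k = 0, -6, 0, 9, 0, -81/20, 0, 243/280, …
L₀ := L_f ⊗_s L_g (sym. prod.), ord ≤ 4.
Derive L from L₀ (diff closure).
L = 64 + 20·Dx^2 + Dx^4  (order 4).
h: a_k = 0, -48, 0, 160, 0, -672/5, 0, 1088/21, …
ICs: h(0) = 0, h′(0) = -48, h′′(0) = 0, h′′′(0) = 960.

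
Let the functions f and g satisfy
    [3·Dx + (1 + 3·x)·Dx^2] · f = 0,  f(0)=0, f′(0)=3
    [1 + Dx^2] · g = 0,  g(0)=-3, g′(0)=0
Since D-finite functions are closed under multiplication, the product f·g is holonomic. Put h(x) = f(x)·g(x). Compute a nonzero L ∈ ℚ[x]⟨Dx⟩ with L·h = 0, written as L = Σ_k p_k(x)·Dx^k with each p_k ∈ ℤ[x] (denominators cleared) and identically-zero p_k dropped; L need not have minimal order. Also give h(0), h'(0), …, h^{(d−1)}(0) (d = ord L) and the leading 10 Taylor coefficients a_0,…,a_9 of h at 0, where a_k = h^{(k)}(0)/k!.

L = (-203 - 222·x - 189·x^2 + 432·x^3 + 324·x^4) + (-84 - 108·x + 648·x^2 + 648·x^3)·Dx + (-208 - 228·x - 54·x^2 + 864·x^3 + 648·x^4)·Dx^2 + (-84 - 108·x + 648·x^2 + 648·x^3)·Dx^3 + (-5 - 6·x + 135·x^2 + 432·x^3 + 324·x^4)·Dx^4  (order 4).
h: a_k = 0, -9, 27/2, -45/2, 54, -5307/40, 5355/16, -484679/560, 182451/80, -27320809/4480, …
ICs: h(0) = 0, h′(0) = -9, h′′(0) = 27, h′′′(0) = -135.

f: a_k = 0, 3, -9/2, 9, -81/4, 243/5, -243/2, 2187/7, -6561/8, 2187, …
g: a_k = -3, 0, 3/2, 0, -1/8, 0, 1/240, 0, -1/13440, 0, …
f·g: L₀ = L_f ⊗_s L_g, ord ≤ 2·2.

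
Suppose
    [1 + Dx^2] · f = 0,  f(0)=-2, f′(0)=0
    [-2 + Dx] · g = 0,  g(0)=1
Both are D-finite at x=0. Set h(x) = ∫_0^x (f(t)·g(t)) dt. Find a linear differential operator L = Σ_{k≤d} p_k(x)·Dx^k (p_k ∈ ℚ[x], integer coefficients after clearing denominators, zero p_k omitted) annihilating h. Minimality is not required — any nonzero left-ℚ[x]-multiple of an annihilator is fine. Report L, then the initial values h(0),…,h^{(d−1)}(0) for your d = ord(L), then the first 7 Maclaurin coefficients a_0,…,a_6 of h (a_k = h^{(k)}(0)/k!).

f: a_k = -2, 0, 1, 0, -1/12, 0, 1/360, …
g: a_k = 1, 2, 2, 4/3, 2/3, 4/15, 4/45, …
f·g: L₀ = L_f ⊗_s L_g, ord ≤ 2·1.
∫: right-multiply L₀ by Dx.
L = 5·Dx - 4·Dx^2 + Dx^3  (order 3).
h: a_k = 0, -2, -2, -1, -1/6, 7/60, 19/180, …
ICs: h(0) = 0, h′(0) = -2, h′′(0) = -4.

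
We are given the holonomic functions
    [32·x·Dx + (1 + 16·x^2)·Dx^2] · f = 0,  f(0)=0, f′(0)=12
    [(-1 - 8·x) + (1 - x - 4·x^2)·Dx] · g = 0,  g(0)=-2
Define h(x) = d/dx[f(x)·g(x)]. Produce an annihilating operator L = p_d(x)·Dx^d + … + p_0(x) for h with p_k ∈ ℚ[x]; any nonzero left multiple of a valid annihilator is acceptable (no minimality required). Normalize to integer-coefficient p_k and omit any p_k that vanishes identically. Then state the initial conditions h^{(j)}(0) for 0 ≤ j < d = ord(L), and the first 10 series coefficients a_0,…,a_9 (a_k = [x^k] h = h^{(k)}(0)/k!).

f: a_k = 0, 12, 0, -64, 0, 3072/5, 0, -49152/7, 0, 262144/3, …
g: a_k = -2, -2, -10, -18, -58, -130, -362, -882, -2330, -5858, …
L₀ := L_f ⊗_s L_g (sym. prod.), ord ≤ 2.
Differentiate: ansatz ord ≤ ord L₀ ⇒ L.
L = (-16 + 3072·x^2 + 6144·x^3 + 36864·x^4) + (7 + 64·x + 48·x^2 + 256·x^3 + 6144·x^4 + 24576·x^5)·Dx + (-1 - 3·x - 56·x^2 + 16·x^3 - 448·x^4 + 1024·x^5 + 3072·x^6)·Dx^2  (order 2).
h: a_k = -24, -48, 24, -352, -6424, -49104/5, 50872, 201664/35, -45666408/35, -29839280/21, …
ICs: h(0) = -24, h′(0) = -48.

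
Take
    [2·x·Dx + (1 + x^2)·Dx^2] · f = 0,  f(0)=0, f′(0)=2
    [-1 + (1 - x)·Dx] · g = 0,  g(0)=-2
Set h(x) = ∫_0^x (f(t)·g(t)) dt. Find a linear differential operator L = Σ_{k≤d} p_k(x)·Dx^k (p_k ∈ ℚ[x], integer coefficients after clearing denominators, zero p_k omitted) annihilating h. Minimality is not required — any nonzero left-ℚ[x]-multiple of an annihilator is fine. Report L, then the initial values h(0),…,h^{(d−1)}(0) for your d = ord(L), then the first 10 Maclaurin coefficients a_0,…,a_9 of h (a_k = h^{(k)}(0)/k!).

f: a_k = 0, 2, 0, -2/3, 0, 2/5, 0, -2/7, 0, 2/9, …
g: a_k = -2, -2, -2, -2, -2, -2, -2, -2, -2, -2, …
L₀ := L_f ⊗_s L_g (sym. prod.), ord ≤ 2.
h=∫₀ˣh₀: take L = L₀·Dx.
L = 2·x·Dx + (2 - 2·x + 4·x^2)·Dx^2 + (-1 + x - x^2 + x^3)·Dx^3  (order 3).
h: a_k = 0, 0, -2, -4/3, -2/3, -8/15, -26/45, -52/105, -38/105, -304/945, …
ICs: h(0) = 0, h′(0) = 0, h′′(0) = -4.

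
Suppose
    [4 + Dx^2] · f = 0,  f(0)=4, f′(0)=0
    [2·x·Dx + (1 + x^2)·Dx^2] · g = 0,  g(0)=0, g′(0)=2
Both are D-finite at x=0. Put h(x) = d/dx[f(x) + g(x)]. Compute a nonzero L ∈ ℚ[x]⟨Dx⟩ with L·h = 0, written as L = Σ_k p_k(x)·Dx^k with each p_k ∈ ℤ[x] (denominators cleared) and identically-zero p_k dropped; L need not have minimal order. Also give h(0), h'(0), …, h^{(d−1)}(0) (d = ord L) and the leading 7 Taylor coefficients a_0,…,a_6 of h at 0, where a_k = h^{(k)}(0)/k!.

f: a_k = 4, 0, -8, 0, 8/3, 0, -16/45, …
g: a_k = 0, 2, 0, -2/3, 0, 2/5, 0, …
Weyl lclm of L_f,L_g ⇒ L₀ (ord ≤ 4).
h₀' ⇒ L via d/dx closure of L₀.
L = (-32·x + 80·x^3 + 16·x^5) + (4 + 32·x^2 + 36·x^4 + 8·x^6)·Dx + (-8·x + 20·x^3 + 4·x^5)·Dx^2 + (1 + 8·x^2 + 9·x^4 + 2·x^6)·Dx^3  (order 3).
h: a_k = 2, -16, -2, 32/3, 2, -32/15, -2, …
ICs: h(0) = 2, h′(0) = -16, h′′(0) = -4.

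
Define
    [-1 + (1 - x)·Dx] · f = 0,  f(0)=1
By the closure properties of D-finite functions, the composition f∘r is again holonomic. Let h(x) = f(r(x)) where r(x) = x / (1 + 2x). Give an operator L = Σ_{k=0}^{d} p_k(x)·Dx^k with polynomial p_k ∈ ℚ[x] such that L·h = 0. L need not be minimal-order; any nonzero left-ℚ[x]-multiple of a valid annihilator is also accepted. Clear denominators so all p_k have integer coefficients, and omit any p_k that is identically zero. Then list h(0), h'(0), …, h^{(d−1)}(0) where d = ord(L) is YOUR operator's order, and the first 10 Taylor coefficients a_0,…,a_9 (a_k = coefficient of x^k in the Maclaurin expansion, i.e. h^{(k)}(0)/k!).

f: a_k = 1, 1, 1, 1, 1, 1, 1, 1, 1, 1, …
f∘r: x↦r, Dx↦Dx/r' in L_f ⇒ L₀.
L = -1 + (1 + 3·x + 2·x^2)·Dx  (order 1).
h: a_k = 1, 1, -1, 1, -1, 1, -1, 1, -1, 1, …
ICs: h(0) = 1.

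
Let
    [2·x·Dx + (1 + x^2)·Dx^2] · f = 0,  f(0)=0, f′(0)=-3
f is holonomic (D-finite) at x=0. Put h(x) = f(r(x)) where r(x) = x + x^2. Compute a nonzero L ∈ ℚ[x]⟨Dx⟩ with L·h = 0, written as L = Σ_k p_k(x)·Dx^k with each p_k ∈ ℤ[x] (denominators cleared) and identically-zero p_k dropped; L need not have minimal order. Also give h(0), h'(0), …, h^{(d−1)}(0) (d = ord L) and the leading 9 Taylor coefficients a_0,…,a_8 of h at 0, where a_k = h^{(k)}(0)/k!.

f: a_k = 0, -3, 0, 1, 0, -3/5, 0, 3/7, 0, …
L₀ from L_f via x↦r, Dx↦r'^{-1}Dx.
L = (-2 + 2·x + 8·x^2 + 12·x^3 + 6·x^4)·Dx + (1 + 2·x + x^2 + 4·x^3 + 5·x^4 + 2·x^5)·Dx^2  (order 2).
h: a_k = 0, -3, -3, 1, 3, 12/5, -2, -39/7, -3, …
ICs: h(0) = 0, h′(0) = -3.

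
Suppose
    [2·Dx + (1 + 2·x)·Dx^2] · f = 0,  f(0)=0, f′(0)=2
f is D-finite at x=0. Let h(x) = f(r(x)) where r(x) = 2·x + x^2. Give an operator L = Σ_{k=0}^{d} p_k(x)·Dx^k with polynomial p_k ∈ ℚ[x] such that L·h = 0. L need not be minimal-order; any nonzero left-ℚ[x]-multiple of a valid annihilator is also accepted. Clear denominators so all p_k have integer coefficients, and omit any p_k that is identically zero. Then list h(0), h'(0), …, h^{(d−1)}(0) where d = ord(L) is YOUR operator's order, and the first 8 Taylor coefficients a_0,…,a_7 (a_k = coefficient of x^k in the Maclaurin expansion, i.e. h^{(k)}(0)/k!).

L = (3 + 4·x + 2·x^2)·Dx + (1 + 5·x + 6·x^2 + 2·x^3)·Dx^2  (order 2).
h: a_k = 0, 4, -6, 40/3, -34, 464/5, -264, 5408/7, …
ICs: h(0) = 0, h′(0) = 4.

f: a_k = 0, 2, -2, 8/3, -4, 32/5, -32/3, 128/7, …
Change of var in L_f (x↦r) gives L₀.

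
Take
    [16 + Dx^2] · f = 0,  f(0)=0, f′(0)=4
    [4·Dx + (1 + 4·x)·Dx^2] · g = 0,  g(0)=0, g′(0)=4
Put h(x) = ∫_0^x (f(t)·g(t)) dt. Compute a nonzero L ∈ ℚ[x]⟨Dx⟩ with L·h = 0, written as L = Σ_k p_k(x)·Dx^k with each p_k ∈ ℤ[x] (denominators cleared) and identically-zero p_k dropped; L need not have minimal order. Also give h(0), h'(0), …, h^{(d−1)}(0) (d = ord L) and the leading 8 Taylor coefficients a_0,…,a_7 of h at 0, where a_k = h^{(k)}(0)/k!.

L = (-768 + 6144·x + 77824·x^2 + 262144·x^3 + 262144·x^4)·Dx + (256 + 5120·x + 24576·x^2 + 32768·x^3)·Dx^2 + (1280·x + 10752·x^2 + 32768·x^3 + 32768·x^4)·Dx^3 + (16 + 320·x + 1536·x^2 + 2048·x^3)·Dx^4 + (3 + 56·x + 368·x^2 + 1024·x^3 + 1024·x^4)·Dx^5  (order 5).
h: a_k = 0, 0, 0, 16/3, -8, 128/15, -256/9, 5632/63, …
ICs: h(0) = 0, h′(0) = 0, h′′(0) = 0, h′′′(0) = 32, h′′′′(0) = -192.

f: a_k = 0, 4, 0, -32/3, 0, 128/15, 0, -1024/315, …
g: a_k = 0, 4, -8, 64/3, -64, 1024/5, -2048/3, 16384/7, …
Product ⇒ symmetric product L₀, ord ≤ 4.
h=∫₀ˣh₀: take L = L₀·Dx.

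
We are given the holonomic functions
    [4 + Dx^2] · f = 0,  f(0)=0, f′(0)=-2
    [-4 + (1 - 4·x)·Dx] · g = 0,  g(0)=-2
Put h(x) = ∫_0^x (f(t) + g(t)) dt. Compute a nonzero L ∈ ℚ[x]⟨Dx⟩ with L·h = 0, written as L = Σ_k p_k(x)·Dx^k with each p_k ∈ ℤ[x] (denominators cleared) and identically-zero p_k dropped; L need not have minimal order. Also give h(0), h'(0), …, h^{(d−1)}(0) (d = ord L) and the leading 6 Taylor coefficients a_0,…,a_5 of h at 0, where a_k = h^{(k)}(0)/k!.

f: a_k = 0, -2, 0, 4/3, 0, -4/15, …
g: a_k = -2, -8, -32, -128, -512, -2048, …
L₀ := lclm(L_f,L_g); ord L₀ ≤ 2+1.
h=∫h₀ ⇒ L = L₀·Dx.
L = (-400 + 128·x - 256·x^2)·Dx + (36 - 176·x + 192·x^2 - 256·x^3)·Dx^2 + (-100 + 32·x - 64·x^2)·Dx^3 + (9 - 44·x + 48·x^2 - 64·x^3)·Dx^4  (order 4).
h: a_k = 0, -2, -5, -32/3, -95/3, -512/5, …
ICs: h(0) = 0, h′(0) = -2, h′′(0) = -10, h′′′(0) = -64.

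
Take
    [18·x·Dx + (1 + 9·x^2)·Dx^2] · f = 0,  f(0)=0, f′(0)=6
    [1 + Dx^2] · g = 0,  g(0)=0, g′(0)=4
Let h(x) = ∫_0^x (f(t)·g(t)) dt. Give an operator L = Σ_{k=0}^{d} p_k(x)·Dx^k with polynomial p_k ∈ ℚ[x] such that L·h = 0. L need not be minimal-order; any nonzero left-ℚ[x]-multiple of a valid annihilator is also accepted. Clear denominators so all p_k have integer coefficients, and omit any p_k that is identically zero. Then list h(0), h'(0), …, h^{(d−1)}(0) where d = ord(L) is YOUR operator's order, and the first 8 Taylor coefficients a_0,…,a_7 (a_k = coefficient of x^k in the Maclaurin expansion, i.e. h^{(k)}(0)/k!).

L = (370 + 9594·x^2 + 4131·x^4 + 2916·x^6 + 6561·x^8)·Dx + (684·x + 6804·x^3 + 8748·x^5 + 26244·x^7)·Dx^2 + (380 + 9792·x^2 + 5346·x^4 + 5832·x^6 + 13122·x^8)·Dx^3 + (684·x + 6804·x^3 + 8748·x^5 + 26244·x^7)·Dx^4 + (10 + 198·x^2 + 1215·x^4 + 2916·x^6 + 6561·x^8)·Dx^5  (order 5).
h: a_k = 0, 0, 0, 8, 0, -76/5, 0, 401/7, …
ICs: h(0) = 0, h′(0) = 0, h′′(0) = 0, h′′′(0) = 48, h′′′′(0) = 0.

f: a_k = 0, 6, 0, -18, 0, 486/5, 0, -4374/7, …
g: a_k = 0, 4, 0, -2/3, 0, 1/30, 0, -1/1260, …
Product ⇒ symmetric product L₀, ord ≤ 4.
h=∫h₀ ⇒ L = L₀·Dx.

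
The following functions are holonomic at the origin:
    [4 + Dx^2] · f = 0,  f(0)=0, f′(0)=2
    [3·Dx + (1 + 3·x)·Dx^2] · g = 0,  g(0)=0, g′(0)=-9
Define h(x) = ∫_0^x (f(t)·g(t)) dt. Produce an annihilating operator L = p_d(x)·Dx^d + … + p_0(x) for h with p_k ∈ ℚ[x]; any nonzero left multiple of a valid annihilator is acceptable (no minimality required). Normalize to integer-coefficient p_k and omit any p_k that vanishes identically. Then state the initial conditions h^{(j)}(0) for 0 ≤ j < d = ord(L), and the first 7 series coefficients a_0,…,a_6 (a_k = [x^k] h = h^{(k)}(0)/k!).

f: a_k = 0, 2, 0, -4/3, 0, 4/15, 0, …
g: a_k = 0, -9, 27/2, -27, 243/4, -729/5, 729/2, …
L₀ := L_f ⊗_s L_g (sym. prod.), ord ≤ 4.
h=∫₀ˣh₀: take L = L₀·Dx.
L = (-1112 - 1248·x + 7344·x^2 + 27648·x^3 + 20736·x^4)·Dx + (-48 + 2160·x + 10368·x^2 + 10368·x^3)·Dx^2 + (-250 + 240·x + 4968·x^2 + 13824·x^3 + 10368·x^4)·Dx^3 + (-12 + 540·x + 2592·x^2 + 2592·x^3)·Dx^4 + (7 + 138·x + 783·x^2 + 1728·x^3 + 1296·x^4)·Dx^5  (order 5).
h: a_k = 0, 0, 0, -6, 27/4, -42/5, 69/4, …
ICs: h(0) = 0, h′(0) = 0, h′′(0) = 0, h′′′(0) = -36, h′′′′(0) = 162.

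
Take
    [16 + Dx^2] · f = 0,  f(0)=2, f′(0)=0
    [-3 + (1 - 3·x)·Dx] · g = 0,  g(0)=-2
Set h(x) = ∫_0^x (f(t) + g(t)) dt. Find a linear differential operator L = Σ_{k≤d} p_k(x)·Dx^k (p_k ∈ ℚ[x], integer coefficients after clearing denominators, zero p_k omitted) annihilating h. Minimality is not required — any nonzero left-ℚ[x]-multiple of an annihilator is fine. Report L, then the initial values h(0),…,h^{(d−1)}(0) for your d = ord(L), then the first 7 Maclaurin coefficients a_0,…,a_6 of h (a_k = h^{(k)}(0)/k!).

f: a_k = 2, 0, -16, 0, 64/3, 0, -512/45, …
g: a_k = -2, -6, -18, -54, -162, -486, -1458, …
h₀=f+g: left-lcm gives L₀, ord ≤ 3.
h=∫h₀ ⇒ L = L₀·Dx.
L = (-1680 + 2304·x - 3456·x^2)·Dx + (272 - 1584·x + 3456·x^2 - 3456·x^3)·Dx^2 + (-105 + 144·x - 216·x^2)·Dx^3 + (17 - 99·x + 216·x^2 - 216·x^3)·Dx^4  (order 4).
h: a_k = 0, 0, -3, -34/3, -27/2, -422/15, -81, …
ICs: h(0) = 0, h′(0) = 0, h′′(0) = -6, h′′′(0) = -68.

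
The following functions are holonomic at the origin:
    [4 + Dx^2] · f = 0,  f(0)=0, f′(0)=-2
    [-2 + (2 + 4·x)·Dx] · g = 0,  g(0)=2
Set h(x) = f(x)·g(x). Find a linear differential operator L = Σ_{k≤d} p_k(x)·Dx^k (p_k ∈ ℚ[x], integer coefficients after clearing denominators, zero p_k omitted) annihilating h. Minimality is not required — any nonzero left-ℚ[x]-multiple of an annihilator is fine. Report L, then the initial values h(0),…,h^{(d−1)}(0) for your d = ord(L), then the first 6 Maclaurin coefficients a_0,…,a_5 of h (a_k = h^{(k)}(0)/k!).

L = (7 + 16·x + 16·x^2) + (-2 - 4·x)·Dx + (1 + 4·x + 4·x^2)·Dx^2  (order 2).
h: a_k = 0, -4, -4, 14/3, 2/3, 19/30, …
ICs: h(0) = 0, h′(0) = -4.

f: a_k = 0, -2, 0, 4/3, 0, -4/15, …
g: a_k = 2, 2, -1, 1, -5/4, 7/4, …
f·g: L₀ = L_f ⊗_s L_g, ord ≤ 2·1.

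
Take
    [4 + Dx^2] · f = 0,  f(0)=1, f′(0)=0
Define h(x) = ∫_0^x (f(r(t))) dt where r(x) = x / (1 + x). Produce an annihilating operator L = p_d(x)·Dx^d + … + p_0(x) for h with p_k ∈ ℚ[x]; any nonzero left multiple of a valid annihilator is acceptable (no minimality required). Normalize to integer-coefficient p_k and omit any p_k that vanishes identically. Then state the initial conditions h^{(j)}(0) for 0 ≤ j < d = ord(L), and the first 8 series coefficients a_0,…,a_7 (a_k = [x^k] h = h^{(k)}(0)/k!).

f: a_k = 1, 0, -2, 0, 2/3, 0, -4/45, 0, …
Change of var in L_f (x↦r) gives L₀.
∫: right-multiply L₀ by Dx.
L = 4·Dx + (2 + 6·x + 6·x^2 + 2·x^3)·Dx^2 + (1 + 4·x + 6·x^2 + 4·x^3 + x^4)·Dx^3  (order 3).
h: a_k = 0, 1, 0, -2/3, 1, -16/15, 8/9, -22/45, …
ICs: h(0) = 0, h′(0) = 1, h′′(0) = 0.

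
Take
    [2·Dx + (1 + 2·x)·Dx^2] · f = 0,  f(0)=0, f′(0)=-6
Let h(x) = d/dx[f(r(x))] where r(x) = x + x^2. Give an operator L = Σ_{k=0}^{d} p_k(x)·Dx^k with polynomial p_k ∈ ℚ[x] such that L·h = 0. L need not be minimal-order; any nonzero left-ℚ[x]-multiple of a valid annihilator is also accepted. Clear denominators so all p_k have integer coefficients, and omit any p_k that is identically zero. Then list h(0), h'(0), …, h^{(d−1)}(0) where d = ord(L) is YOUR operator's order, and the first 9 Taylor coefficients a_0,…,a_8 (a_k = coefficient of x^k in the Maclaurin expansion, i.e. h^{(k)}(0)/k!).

L = (4·x + 4·x^2) + (1 + 4·x + 6·x^2 + 4·x^3)·Dx  (order 1).
h: a_k = -6, 0, 12, -24, 24, 0, -48, 96, -96, …
ICs: h(0) = -6.

f: a_k = 0, -6, 6, -8, 12, -96/5, 32, -384/7, 96, …
h₀=f(r): pull back L_f along r ⇒ L₀.
h=h₀': d/dx-closure on L₀ ⇒ L.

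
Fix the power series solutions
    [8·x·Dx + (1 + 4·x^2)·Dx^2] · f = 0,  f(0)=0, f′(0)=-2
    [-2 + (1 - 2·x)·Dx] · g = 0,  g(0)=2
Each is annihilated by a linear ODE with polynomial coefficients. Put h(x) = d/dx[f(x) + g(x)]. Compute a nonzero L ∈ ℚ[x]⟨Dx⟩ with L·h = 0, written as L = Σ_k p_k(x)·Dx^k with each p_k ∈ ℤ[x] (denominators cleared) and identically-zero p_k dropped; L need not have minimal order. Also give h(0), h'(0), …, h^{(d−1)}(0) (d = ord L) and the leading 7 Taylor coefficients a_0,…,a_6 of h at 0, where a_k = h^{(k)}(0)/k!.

f: a_k = 0, -2, 0, 8/3, 0, -32/5, 0, …
g: a_k = 2, 4, 8, 16, 32, 64, 128, …
Sum ⇒ L₀ = lclm(L_f,L_g) in ℚ(x)⟨Dx⟩.
h₀' ⇒ L via d/dx closure of L₀.
L = (8 - 64·x - 96·x^2) + (-8 + 8·x - 32·x^2 - 96·x^3)·Dx + (1 - 16·x^4)·Dx^2  (order 2).
h: a_k = 2, 16, 56, 128, 288, 768, 1920, …
ICs: h(0) = 2, h′(0) = 16.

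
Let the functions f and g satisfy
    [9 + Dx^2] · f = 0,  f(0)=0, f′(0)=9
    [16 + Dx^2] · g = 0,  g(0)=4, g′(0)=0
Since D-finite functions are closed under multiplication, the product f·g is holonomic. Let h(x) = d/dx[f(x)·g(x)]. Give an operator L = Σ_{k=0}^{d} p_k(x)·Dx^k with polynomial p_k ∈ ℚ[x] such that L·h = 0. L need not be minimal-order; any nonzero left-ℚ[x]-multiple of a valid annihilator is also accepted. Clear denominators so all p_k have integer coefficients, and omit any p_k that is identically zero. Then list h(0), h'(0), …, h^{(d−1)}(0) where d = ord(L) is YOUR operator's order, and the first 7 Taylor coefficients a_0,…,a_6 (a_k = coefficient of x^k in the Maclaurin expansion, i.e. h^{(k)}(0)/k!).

f: a_k = 0, 9, 0, -27/2, 0, 243/40, 0, …
g: a_k = 4, 0, -32, 0, 128/3, 0, -1024/45, …
Sym-product of L_f,L_g gives L₀ (≤ ord 4).
h=h₀': d/dx-closure on L₀ ⇒ L.
L = 49 + 50·Dx^2 + Dx^4  (order 4).
h: a_k = 36, 0, -1026, 0, 8403/2, 0, -137257/20, …
ICs: h(0) = 36, h′(0) = 0, h′′(0) = -2052, h′′′(0) = 0.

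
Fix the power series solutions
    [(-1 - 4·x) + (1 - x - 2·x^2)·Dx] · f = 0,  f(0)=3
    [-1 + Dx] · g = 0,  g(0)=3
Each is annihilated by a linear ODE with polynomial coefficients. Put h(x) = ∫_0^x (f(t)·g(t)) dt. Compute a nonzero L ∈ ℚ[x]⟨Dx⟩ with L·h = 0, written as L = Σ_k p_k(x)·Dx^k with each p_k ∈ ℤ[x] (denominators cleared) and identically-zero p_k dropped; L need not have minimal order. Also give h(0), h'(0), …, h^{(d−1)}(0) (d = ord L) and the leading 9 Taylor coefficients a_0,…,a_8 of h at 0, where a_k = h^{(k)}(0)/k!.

L = (2 + 3·x - 2·x^2)·Dx + (-1 + x + 2·x^2)·Dx^2  (order 2).
h: a_k = 0, 9, 9, 27/2, 39/2, 255/8, 2103/40, 50737/560, 44279/280, …
ICs: h(0) = 0, h′(0) = 9.

f: a_k = 3, 3, 9, 15, 33, 63, 129, 255, 513, …
g: a_k = 3, 3, 3/2, 1/2, 1/8, 1/40, 1/240, 1/1680, 1/13440, …
Product ⇒ symmetric product L₀, ord ≤ 1.
h=∫h₀ ⇒ L = L₀·Dx.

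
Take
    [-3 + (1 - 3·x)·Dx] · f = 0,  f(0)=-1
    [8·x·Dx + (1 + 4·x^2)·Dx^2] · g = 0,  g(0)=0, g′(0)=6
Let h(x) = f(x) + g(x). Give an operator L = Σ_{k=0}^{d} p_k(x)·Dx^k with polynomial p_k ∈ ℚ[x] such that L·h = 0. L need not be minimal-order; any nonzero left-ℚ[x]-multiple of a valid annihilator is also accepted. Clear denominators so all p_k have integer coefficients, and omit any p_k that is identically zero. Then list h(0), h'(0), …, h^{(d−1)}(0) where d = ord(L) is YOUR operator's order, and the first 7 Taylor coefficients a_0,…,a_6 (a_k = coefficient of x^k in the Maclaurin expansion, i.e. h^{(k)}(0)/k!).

f: a_k = -1, -3, -9, -27, -81, -243, -729, …
g: a_k = 0, 6, 0, -8, 0, 96/5, 0, …
Sum ⇒ L₀ = lclm(L_f,L_g) in ℚ(x)⟨Dx⟩.
L = (-24 + 288·x + 288·x^2)·Dx + (31 - 24·x + 204·x^2 + 288·x^3)·Dx^2 + (-3 + 5·x + 20·x^3 + 48·x^4)·Dx^3  (order 3).
h: a_k = -1, 3, -9, -35, -81, -1119/5, -729, …
ICs: h(0) = -1, h′(0) = 3, h′′(0) = -18.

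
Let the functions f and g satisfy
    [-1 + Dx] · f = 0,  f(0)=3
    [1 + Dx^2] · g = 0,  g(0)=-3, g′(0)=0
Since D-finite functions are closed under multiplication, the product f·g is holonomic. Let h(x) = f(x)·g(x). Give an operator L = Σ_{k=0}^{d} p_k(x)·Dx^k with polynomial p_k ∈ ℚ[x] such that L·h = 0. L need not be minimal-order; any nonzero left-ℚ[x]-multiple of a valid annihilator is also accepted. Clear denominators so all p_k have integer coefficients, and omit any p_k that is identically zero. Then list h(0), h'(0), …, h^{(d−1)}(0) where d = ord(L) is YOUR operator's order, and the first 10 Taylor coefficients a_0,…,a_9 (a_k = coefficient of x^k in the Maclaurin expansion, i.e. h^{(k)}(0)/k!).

f: a_k = 3, 3, 3/2, 1/2, 1/8, 1/40, 1/240, 1/1680, 1/13440, 1/120960, …
g: a_k = -3, 0, 3/2, 0, -1/8, 0, 1/240, 0, -1/13440, 0, …
L₀ := L_f ⊗_s L_g (sym. prod.), ord ≤ 2.
L = 2 - 2·Dx + Dx^2  (order 2).
h: a_k = -9, -9, 0, 3, 3/2, 3/10, 0, -1/70, -1/280, -1/2520, …
ICs: h(0) = -9, h′(0) = -9.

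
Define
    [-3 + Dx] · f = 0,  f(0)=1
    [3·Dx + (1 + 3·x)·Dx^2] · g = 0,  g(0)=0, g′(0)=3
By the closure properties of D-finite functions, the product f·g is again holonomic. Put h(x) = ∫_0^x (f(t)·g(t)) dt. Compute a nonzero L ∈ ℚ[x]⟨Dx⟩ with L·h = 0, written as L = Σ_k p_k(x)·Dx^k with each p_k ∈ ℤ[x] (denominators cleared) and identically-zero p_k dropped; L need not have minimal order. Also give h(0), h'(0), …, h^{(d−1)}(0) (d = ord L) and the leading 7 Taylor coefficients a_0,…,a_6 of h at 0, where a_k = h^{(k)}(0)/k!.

f: a_k = 1, 3, 9/2, 9/2, 27/8, 81/40, 81/80, …
g: a_k = 0, 3, -9/2, 9, -81/4, 243/5, -243/2, …
Sym-product of L_f,L_g gives L₀ (≤ ord 2).
Integrate: L := L₀·Dx.
L = 27·x·Dx + (-3 - 18·x)·Dx^2 + (1 + 3·x)·Dx^3  (order 3).
h: a_k = 0, 0, 3/2, 3/2, 9/4, 0, 243/80, …
ICs: h(0) = 0, h′(0) = 0, h′′(0) = 3.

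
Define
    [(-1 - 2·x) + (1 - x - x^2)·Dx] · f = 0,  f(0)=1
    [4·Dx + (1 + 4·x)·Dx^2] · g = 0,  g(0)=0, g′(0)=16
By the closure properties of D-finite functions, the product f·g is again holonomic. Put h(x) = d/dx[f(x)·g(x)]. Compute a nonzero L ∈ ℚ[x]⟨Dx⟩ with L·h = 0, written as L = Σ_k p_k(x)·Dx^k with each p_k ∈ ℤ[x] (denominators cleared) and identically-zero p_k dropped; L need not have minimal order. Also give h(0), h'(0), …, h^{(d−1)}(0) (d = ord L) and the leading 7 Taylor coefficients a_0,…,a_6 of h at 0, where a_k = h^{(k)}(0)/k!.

f: a_k = 1, 1, 2, 3, 5, 8, 13, …
g: a_k = 0, 16, -32, 256/3, -256, 4096/5, -8192/3, …
Product ⇒ symmetric product L₀, ord ≤ 2.
h₀' ⇒ L via d/dx closure of L₀.
L = (82 + 216·x + 288·x^2) + (-7 + 62·x + 264·x^2 + 224·x^3)·Dx + (-3 - 17·x - 9·x^2 + 52·x^3 + 32·x^4)·Dx^2  (order 2).
h: a_k = 16, -32, 256, -2240/3, 10768/3, -65984/5, 275824/5, …
ICs: h(0) = 16, h′(0) = -32.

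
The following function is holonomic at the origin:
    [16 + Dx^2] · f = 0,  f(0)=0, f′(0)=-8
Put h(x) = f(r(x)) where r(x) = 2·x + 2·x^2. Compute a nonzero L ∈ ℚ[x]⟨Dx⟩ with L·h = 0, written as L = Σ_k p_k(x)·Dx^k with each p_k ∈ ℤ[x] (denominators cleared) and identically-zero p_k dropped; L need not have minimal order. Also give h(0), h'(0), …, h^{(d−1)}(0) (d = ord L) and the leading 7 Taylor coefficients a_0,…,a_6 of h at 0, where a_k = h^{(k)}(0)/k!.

f: a_k = 0, -8, 0, 64/3, 0, -256/15, 0, …
L₀ from L_f via x↦r, Dx↦r'^{-1}Dx.
L = (64 + 384·x + 768·x^2 + 512·x^3) - 2·Dx + (1 + 2·x)·Dx^2  (order 2).
h: a_k = 0, -16, -16, 512/3, 512, -512/15, -2560, …
ICs: h(0) = 0, h′(0) = -16.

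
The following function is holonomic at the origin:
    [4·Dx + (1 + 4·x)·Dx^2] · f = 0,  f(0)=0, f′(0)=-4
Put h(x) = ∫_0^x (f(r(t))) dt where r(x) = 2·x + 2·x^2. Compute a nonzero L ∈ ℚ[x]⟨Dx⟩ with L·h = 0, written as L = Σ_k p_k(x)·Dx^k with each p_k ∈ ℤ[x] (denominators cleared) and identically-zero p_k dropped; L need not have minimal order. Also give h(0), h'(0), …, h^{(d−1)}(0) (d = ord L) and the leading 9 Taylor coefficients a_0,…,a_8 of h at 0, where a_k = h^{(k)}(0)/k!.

L = (6 + 16·x + 16·x^2)·Dx^2 + (1 + 10·x + 24·x^2 + 16·x^3)·Dx^3  (order 3).
h: a_k = 0, 0, -4, 8, -80/3, 544/5, -7424/15, 16896/7, -86528/7, …
ICs: h(0) = 0, h′(0) = 0, h′′(0) = -8.

f: a_k = 0, -4, 8, -64/3, 64, -1024/5, 2048/3, -16384/7, 8192, …
Change of var in L_f (x↦r) gives L₀.
Integrate: L := L₀·Dx.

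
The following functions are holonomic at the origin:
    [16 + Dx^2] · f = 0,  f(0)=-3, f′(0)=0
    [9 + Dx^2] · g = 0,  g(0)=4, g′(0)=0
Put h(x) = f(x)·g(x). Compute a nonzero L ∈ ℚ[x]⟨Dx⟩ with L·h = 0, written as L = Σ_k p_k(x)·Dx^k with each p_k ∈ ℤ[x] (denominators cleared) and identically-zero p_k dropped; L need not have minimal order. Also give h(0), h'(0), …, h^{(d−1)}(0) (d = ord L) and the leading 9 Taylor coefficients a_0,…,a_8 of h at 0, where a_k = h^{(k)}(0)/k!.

f: a_k = -3, 0, 24, 0, -32, 0, 256/15, 0, -512/105, …
g: a_k = 4, 0, -18, 0, 27/2, 0, -81/20, 0, 729/1120, …
Sym-product of L_f,L_g gives L₀ (≤ ord 4).
L = 49 + 50·Dx^2 + Dx^4  (order 4).
h: a_k = -12, 0, 150, 0, -1201/2, 0, 11765/12, 0, -2882401/3360, …
ICs: h(0) = -12, h′(0) = 0, h′′(0) = 300, h′′′(0) = 0.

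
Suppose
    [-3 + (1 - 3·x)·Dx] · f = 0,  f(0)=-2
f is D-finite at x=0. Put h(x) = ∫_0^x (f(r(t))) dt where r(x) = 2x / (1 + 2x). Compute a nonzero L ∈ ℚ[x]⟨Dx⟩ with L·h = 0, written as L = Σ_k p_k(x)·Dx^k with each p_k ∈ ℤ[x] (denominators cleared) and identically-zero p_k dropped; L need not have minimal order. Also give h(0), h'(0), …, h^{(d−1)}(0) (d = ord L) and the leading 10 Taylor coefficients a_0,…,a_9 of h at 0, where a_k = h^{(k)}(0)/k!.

f: a_k = -2, -6, -18, -54, -162, -486, -1458, -4374, -13122, -39366, …
L₀ from L_f via x↦r, Dx↦r'^{-1}Dx.
Integrate: L := L₀·Dx.
L = 6·Dx + (-1 + 2·x + 8·x^2)·Dx^2  (order 2).
h: a_k = 0, -2, -6, -16, -48, -768/5, -512, -12288/7, -6144, -65536/3, …
ICs: h(0) = 0, h′(0) = -2.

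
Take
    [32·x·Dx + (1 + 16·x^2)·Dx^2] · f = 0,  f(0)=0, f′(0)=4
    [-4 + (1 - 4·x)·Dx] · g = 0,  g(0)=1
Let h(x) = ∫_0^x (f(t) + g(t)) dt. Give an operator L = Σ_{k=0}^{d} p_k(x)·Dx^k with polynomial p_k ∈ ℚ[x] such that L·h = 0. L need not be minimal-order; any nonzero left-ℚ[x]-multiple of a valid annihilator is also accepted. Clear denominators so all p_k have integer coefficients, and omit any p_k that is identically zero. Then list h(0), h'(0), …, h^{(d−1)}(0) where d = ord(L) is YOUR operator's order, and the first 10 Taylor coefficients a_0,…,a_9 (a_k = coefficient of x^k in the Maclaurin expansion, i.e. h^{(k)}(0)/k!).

L = (32 - 512·x - 1536·x^2)·Dx^2 + (-16 + 32·x - 256·x^2 - 1536·x^3)·Dx^3 + (1 - 256·x^4)·Dx^4  (order 4).
h: a_k = 0, 1, 4, 16/3, 32/3, 256/5, 1024/5, 4096/7, 12288/7, 65536/9, …
ICs: h(0) = 0, h′(0) = 1, h′′(0) = 8, h′′′(0) = 32.

f: a_k = 0, 4, 0, -64/3, 0, 1024/5, 0, -16384/7, 0, 262144/9, …
g: a_k = 1, 4, 16, 64, 256, 1024, 4096, 16384, 65536, 262144, …
Weyl lclm of L_f,L_g ⇒ L₀ (ord ≤ 3).
h=∫₀ˣh₀: take L = L₀·Dx.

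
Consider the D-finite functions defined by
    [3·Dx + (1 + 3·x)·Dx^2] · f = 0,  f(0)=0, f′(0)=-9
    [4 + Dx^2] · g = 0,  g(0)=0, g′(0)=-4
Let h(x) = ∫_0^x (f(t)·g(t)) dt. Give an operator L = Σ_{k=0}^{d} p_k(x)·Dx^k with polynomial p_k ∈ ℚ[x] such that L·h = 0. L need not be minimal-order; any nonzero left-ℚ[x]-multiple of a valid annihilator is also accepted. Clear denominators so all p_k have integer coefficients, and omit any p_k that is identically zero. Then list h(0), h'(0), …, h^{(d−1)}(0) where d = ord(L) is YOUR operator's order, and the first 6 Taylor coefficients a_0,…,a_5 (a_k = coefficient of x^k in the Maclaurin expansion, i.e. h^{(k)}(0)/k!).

L = (-1112 - 1248·x + 7344·x^2 + 27648·x^3 + 20736·x^4)·Dx + (-48 + 2160·x + 10368·x^2 + 10368·x^3)·Dx^2 + (-250 + 240·x + 4968·x^2 + 13824·x^3 + 10368·x^4)·Dx^3 + (-12 + 540·x + 2592·x^2 + 2592·x^3)·Dx^4 + (7 + 138·x + 783·x^2 + 1728·x^3 + 1296·x^4)·Dx^5  (order 5).
h: a_k = 0, 0, 0, 12, -27/2, 84/5, …
ICs: h(0) = 0, h′(0) = 0, h′′(0) = 0, h′′′(0) = 72, h′′′′(0) = -324.

f: a_k = 0, -9, 27/2, -27, 243/4, -729/5, …
g: a_k = 0, -4, 0, 8/3, 0, -8/15, …
Product ⇒ symmetric product L₀, ord ≤ 4.
h=∫h₀ ⇒ L = L₀·Dx.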